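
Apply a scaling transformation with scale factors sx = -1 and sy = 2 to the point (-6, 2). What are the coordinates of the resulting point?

Scaling matrix:
[[-1, 0], [0, 2]]
Result: (-6 × -1, 2 × 2) = (6, 4)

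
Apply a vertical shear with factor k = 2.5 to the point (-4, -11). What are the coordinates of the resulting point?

Shear matrix for vertical shear with factor k = 2.5:
[[1, 0], [2.50, 1]]
Result: (-4, -11) → (-4, -21)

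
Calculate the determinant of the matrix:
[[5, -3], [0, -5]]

For a 2×2 matrix [[a, b], [c, d]], det = ad - bc
det = (5)(-5) - (-3)(0) = -25 - 0 = -25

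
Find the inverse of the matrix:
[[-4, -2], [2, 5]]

For [[a,b],[c,d]], inverse = (1/det)·[[d,-b],[-c,a]]
det = (-4)(5) - (-2)(2) = -20 - -4 = -16
Inverse = (1/-16)·[[5, 2], [-2, -4]]
= [[-5/16, -1/8], [1/8, 1/4]]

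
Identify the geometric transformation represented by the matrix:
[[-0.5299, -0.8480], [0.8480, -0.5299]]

This matrix represents: rotation by 122° counterclockwise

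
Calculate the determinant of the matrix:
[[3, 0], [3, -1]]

For a 2×2 matrix [[a, b], [c, d]], det = ad - bc
det = (3)(-1) - (0)(3) = -3 - 0 = -3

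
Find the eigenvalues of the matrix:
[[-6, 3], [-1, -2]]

Characteristic equation: det(A - λI) = 0
λ² - (trace)λ + (det) = 0
trace = -6 + -2 = -8, det = (-6)(-2) - (3)(-1) = 15
λ² - (-8)λ + (15) = 0
λ = (-8 ± √((-8)² - 4·(15))) / 2 = (-8 ± √4) / 2
Solving: λ = -5, -3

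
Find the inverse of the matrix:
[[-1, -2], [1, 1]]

For [[a,b],[c,d]], inverse = (1/det)·[[d,-b],[-c,a]]
det = (-1)(1) - (-2)(1) = -1 - -2 = 1
Inverse = [[1, 2], [-1, -1]]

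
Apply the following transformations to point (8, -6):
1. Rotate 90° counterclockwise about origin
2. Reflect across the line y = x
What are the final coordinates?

Step 1: Rotate 90° → (6, 8)
Step 2: Reflect across line y = x → (8, 6)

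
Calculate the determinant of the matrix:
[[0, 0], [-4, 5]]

For a 2×2 matrix [[a, b], [c, d]], det = ad - bc
det = (0)(5) - (0)(-4) = 0 - 0 = 0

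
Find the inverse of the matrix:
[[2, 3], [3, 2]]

For [[a,b],[c,d]], inverse = (1/det)·[[d,-b],[-c,a]]
det = (2)(2) - (3)(3) = 4 - 9 = -5
Inverse = (1/-5)·[[2, -3], [-3, 2]]
= [[-2/5, 3/5], [3/5, -2/5]]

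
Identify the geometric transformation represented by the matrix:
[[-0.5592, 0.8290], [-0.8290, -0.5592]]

This matrix represents: rotation by 236° counterclockwise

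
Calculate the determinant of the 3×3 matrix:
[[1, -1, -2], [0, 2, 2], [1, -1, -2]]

Expansion along first row:
det = 1·det([[2,2],[-1,-2]]) - -1·det([[0,2],[1,-2]]) + -2·det([[0,2],[1,-1]])
    = 1·(2·-2 - 2·-1) - -1·(0·-2 - 2·1) + -2·(0·-1 - 2·1)
    = 1·-2 - -1·-2 + -2·-2
    = -2 + -2 + 4 = 0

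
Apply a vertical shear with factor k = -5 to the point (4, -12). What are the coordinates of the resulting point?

Shear matrix for vertical shear with factor k = -5:
[[1, 0], [-5, 1]]
Result: (4, -12) → (4, -32)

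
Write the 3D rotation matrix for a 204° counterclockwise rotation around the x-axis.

Rotation matrix for counterclockwise 204° around x-axis:
cos(204°) = -0.9135, sin(204°) = -0.4067
Result: [[1, 0, 0], [0, -0.9135, 0.4067], [0, -0.4067, -0.9135]]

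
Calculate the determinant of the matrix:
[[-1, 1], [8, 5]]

For a 2×2 matrix [[a, b], [c, d]], det = ad - bc
det = (-1)(5) - (1)(8) = -5 - 8 = -13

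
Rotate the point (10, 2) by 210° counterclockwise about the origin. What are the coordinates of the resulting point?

Rotation matrix for 210°: [[cos 210°, -sin 210°], [sin 210°, cos 210°]] ≈ [[-0.866025, 0.500000], [-0.500000, -0.866025]]
[[-0.866025, 0.500000], [-0.500000, -0.866025]] × [10, 2]ᵀ ≈ [-7.6603, -6.7321]ᵀ
Result: (-7.6603, -6.7321)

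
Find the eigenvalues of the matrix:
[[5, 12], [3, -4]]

Characteristic equation: det(A - λI) = 0
λ² - (trace)λ + (det) = 0
trace = 5 + -4 = 1, det = (5)(-4) - (12)(3) = -56
λ² - (1)λ + (-56) = 0
λ = (1 ± √((1)² - 4·(-56))) / 2 = (1 ± √225) / 2
Solving: λ = -7, 8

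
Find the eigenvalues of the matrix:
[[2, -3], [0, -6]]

Characteristic equation: det(A - λI) = 0
λ² - (trace)λ + (det) = 0
trace = 2 + -6 = -4, det = (2)(-6) - (-3)(0) = -12
λ² - (-4)λ + (-12) = 0
λ = (-4 ± √((-4)² - 4·(-12))) / 2 = (-4 ± √64) / 2
Solving: λ = -6, 2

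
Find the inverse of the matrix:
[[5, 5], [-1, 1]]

For [[a,b],[c,d]], inverse = (1/det)·[[d,-b],[-c,a]]
det = (5)(1) - (5)(-1) = 5 - -5 = 10
Inverse = (1/10)·[[1, -5], [1, 5]]
= [[1/10, -1/2], [1/10, 1/2]]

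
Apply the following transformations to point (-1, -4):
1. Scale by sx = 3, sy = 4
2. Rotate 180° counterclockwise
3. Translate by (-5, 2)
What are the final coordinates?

Step 1: Scale → (-3, -16)
Step 2: Rotate 180° → (3, 16)
Step 3: Translate → (-2, 18)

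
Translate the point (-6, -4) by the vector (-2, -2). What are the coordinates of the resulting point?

Translation by (-2, -2) (homogeneous matrix [[1, 0, -2], [0, 1, -2], [0, 0, 1]]):
x' = -6 + -2 = -8
y' = -4 + -2 = -6
Result: (-8, -6)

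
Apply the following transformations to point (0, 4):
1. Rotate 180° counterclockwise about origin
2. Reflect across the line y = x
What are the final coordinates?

Step 1: Rotate 180° → (0, -4)
Step 2: Reflect across line y = x → (-4, 0)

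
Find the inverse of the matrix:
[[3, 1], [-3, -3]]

For [[a,b],[c,d]], inverse = (1/det)·[[d,-b],[-c,a]]
det = (3)(-3) - (1)(-3) = -9 - -3 = -6
Inverse = (1/-6)·[[-3, -1], [3, 3]]
= [[1/2, 1/6], [-1/2, -1/2]]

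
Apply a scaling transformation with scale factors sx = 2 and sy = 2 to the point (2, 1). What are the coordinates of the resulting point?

Scaling matrix:
[[2, 0], [0, 2]]
Result: (2 × 2, 1 × 2) = (4, 2)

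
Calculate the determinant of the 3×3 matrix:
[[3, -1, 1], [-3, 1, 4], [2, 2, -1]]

Expansion along first row:
det = 3·det([[1,4],[2,-1]]) - -1·det([[-3,4],[2,-1]]) + 1·det([[-3,1],[2,2]])
    = 3·(1·-1 - 4·2) - -1·(-3·-1 - 4·2) + 1·(-3·2 - 1·2)
    = 3·-9 - -1·-5 + 1·-8
    = -27 + -5 + -8 = -40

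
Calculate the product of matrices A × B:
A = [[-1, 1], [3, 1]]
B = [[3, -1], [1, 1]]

Matrix multiplication:
C[0][0] = -1×3 + 1×1 = -2
C[0][1] = -1×-1 + 1×1 = 2
C[1][0] = 3×3 + 1×1 = 10
C[1][1] = 3×-1 + 1×1 = -2
Result: [[-2, 2], [10, -2]]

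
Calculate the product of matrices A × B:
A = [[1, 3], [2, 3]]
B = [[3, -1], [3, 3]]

Matrix multiplication:
C[0][0] = 1×3 + 3×3 = 12
C[0][1] = 1×-1 + 3×3 = 8
C[1][0] = 2×3 + 3×3 = 15
C[1][1] = 2×-1 + 3×3 = 7
Result: [[12, 8], [15, 7]]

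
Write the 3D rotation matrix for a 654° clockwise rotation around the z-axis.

Rotation matrix for clockwise 654° around z-axis:
A clockwise rotation by 654° is a counterclockwise rotation by -654°.
cos(-654°) = 0.4067, sin(-654°) = 0.9135
Result: [[0.4067, -0.9135, 0], [0.9135, 0.4067, 0], [0, 0, 1]]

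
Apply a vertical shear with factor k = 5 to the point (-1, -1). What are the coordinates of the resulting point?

Shear matrix for vertical shear with factor k = 5:
[[1, 0], [5, 1]]
Result: (-1, -1) → (-1, -6)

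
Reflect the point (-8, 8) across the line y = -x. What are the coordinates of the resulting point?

Reflection across line y = -x: (-8, 8) → (-8, 8)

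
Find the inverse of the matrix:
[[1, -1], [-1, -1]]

For [[a,b],[c,d]], inverse = (1/det)·[[d,-b],[-c,a]]
det = (1)(-1) - (-1)(-1) = -1 - 1 = -2
Inverse = (1/-2)·[[-1, 1], [1, 1]]
= [[1/2, -1/2], [-1/2, -1/2]]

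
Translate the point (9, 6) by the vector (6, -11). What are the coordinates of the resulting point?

Translation by (6, -11) (homogeneous matrix [[1, 0, 6], [0, 1, -11], [0, 0, 1]]):
x' = 9 + 6 = 15
y' = 6 + -11 = -5
Result: (15, -5)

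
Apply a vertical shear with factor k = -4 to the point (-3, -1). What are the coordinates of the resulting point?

Shear matrix for vertical shear with factor k = -4:
[[1, 0], [-4, 1]]
Result: (-3, -1) → (-3, 11)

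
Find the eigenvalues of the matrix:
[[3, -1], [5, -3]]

Characteristic equation: det(A - λI) = 0
λ² - (trace)λ + (det) = 0
trace = 3 + -3 = 0, det = (3)(-3) - (-1)(5) = -4
λ² - (0)λ + (-4) = 0
λ = (0 ± √((0)² - 4·(-4))) / 2 = (0 ± √16) / 2
Solving: λ = -2, 2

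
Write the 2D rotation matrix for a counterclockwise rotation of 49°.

Rotation matrix formula: [[cos θ, -sin θ], [sin θ, cos θ]]
For θ = 49°:
cos(49°) = 0.6561
sin(49°) = 0.7547
Result: [[0.6561, -0.7547], [0.7547, 0.6561]]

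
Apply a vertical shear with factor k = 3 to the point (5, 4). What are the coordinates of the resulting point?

Shear matrix for vertical shear with factor k = 3:
[[1, 0], [3, 1]]
Result: (5, 4) → (5, 19)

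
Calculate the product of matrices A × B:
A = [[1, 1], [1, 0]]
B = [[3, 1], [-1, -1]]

Matrix multiplication:
C[0][0] = 1×3 + 1×-1 = 2
C[0][1] = 1×1 + 1×-1 = 0
C[1][0] = 1×3 + 0×-1 = 3
C[1][1] = 1×1 + 0×-1 = 1
Result: [[2, 0], [3, 1]]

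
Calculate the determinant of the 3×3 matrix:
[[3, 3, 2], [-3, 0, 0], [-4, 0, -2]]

Expansion along first row:
det = 3·det([[0,0],[0,-2]]) - 3·det([[-3,0],[-4,-2]]) + 2·det([[-3,0],[-4,0]])
    = 3·(0·-2 - 0·0) - 3·(-3·-2 - 0·-4) + 2·(-3·0 - 0·-4)
    = 3·0 - 3·6 + 2·0
    = 0 + -18 + 0 = -18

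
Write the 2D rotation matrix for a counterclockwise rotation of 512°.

Rotation matrix formula: [[cos θ, -sin θ], [sin θ, cos θ]]
For θ = 512°:
cos(512°) = -0.8829
sin(512°) = 0.4695
Result: [[-0.8829, -0.4695], [0.4695, -0.8829]]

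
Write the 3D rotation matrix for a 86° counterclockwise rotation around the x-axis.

Rotation matrix for counterclockwise 86° around x-axis:
cos(86°) = 0.0698, sin(86°) = 0.9976
Result: [[1, 0, 0], [0, 0.0698, -0.9976], [0, 0.9976, 0.0698]]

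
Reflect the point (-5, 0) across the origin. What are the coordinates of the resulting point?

Reflection across origin: (-5, 0) → (5, 0)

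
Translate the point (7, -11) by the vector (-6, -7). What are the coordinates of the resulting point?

Translation by (-6, -7) (homogeneous matrix [[1, 0, -6], [0, 1, -7], [0, 0, 1]]):
x' = 7 + -6 = 1
y' = -11 + -7 = -18
Result: (1, -18)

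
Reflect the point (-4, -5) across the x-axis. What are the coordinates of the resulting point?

Reflection across x-axis: (-4, -5) → (-4, 5)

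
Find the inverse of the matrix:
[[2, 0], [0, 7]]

For [[a,b],[c,d]], inverse = (1/det)·[[d,-b],[-c,a]]
det = (2)(7) - (0)(0) = 14 - 0 = 14
Inverse = (1/14)·[[7, 0], [0, 2]]
= [[1/2, 0], [0, 1/7]]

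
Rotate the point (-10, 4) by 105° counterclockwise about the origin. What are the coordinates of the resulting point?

Rotation matrix for 105°: [[cos 105°, -sin 105°], [sin 105°, cos 105°]] ≈ [[-0.258819, -0.965926], [0.965926, -0.258819]]
[[-0.258819, -0.965926], [0.965926, -0.258819]] × [-10, 4]ᵀ ≈ [-1.2755, -10.6945]ᵀ
Result: (-1.2755, -10.6945)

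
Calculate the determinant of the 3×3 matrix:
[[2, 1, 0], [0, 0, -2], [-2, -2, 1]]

Expansion along first row:
det = 2·det([[0,-2],[-2,1]]) - 1·det([[0,-2],[-2,1]]) + 0·det([[0,0],[-2,-2]])
    = 2·(0·1 - -2·-2) - 1·(0·1 - -2·-2) + 0·(0·-2 - 0·-2)
    = 2·-4 - 1·-4 + 0·0
    = -8 + 4 + 0 = -4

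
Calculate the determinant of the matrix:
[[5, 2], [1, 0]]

For a 2×2 matrix [[a, b], [c, d]], det = ad - bc
det = (5)(0) - (2)(1) = 0 - 2 = -2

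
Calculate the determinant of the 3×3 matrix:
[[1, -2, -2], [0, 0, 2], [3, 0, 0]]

Expansion along first row:
det = 1·det([[0,2],[0,0]]) - -2·det([[0,2],[3,0]]) + -2·det([[0,0],[3,0]])
    = 1·(0·0 - 2·0) - -2·(0·0 - 2·3) + -2·(0·0 - 0·3)
    = 1·0 - -2·-6 + -2·0
    = 0 + -12 + 0 = -12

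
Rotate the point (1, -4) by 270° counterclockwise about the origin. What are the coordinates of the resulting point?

Rotation matrix for 270°: [[cos 270°, -sin 270°], [sin 270°, cos 270°]] = [[0, 1], [-1, 0]]
[[0, 1], [-1, 0]] × [1, -4]ᵀ = [-4, -1]ᵀ
Result: (-4, -1)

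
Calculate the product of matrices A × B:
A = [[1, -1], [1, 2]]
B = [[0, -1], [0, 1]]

Matrix multiplication:
C[0][0] = 1×0 + -1×0 = 0
C[0][1] = 1×-1 + -1×1 = -2
C[1][0] = 1×0 + 2×0 = 0
C[1][1] = 1×-1 + 2×1 = 1
Result: [[0, -2], [0, 1]]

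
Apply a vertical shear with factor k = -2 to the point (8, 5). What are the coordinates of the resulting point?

Shear matrix for vertical shear with factor k = -2:
[[1, 0], [-2, 1]]
Result: (8, 5) → (8, -11)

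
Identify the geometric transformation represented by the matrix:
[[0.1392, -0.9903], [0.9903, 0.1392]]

This matrix represents: rotation by 82° counterclockwise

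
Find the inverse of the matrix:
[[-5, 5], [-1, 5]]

For [[a,b],[c,d]], inverse = (1/det)·[[d,-b],[-c,a]]
det = (-5)(5) - (5)(-1) = -25 - -5 = -20
Inverse = (1/-20)·[[5, -5], [1, -5]]
= [[-1/4, 1/4], [-1/20, 1/4]]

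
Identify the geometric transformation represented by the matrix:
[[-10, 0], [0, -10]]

This matrix represents: uniform scaling by factor -10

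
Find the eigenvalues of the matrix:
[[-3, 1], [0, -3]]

Characteristic equation: det(A - λI) = 0
λ² - (trace)λ + (det) = 0
trace = -3 + -3 = -6, det = (-3)(-3) - (1)(0) = 9
λ² - (-6)λ + (9) = 0
λ = (-6 ± √((-6)² - 4·(9))) / 2 = (-6 ± √0) / 2
Solving: λ = -3, -3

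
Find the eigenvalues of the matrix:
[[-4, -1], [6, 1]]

Characteristic equation: det(A - λI) = 0
λ² - (trace)λ + (det) = 0
trace = -4 + 1 = -3, det = (-4)(1) - (-1)(6) = 2
λ² - (-3)λ + (2) = 0
λ = (-3 ± √((-3)² - 4·(2))) / 2 = (-3 ± √1) / 2
Solving: λ = -2, -1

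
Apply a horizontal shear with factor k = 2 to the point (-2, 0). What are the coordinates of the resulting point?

Shear matrix for horizontal shear with factor k = 2:
[[1, 2], [0, 1]]
Result: (-2, 0) → (-2, 0)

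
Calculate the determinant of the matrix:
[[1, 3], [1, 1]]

For a 2×2 matrix [[a, b], [c, d]], det = ad - bc
det = (1)(1) - (3)(1) = 1 - 3 = -2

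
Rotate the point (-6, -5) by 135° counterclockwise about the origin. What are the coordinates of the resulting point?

Rotation matrix for 135°: [[cos 135°, -sin 135°], [sin 135°, cos 135°]] ≈ [[-0.707107, -0.707107], [0.707107, -0.707107]]
[[-0.707107, -0.707107], [0.707107, -0.707107]] × [-6, -5]ᵀ ≈ [7.7782, -0.7071]ᵀ
Result: (7.7782, -0.7071)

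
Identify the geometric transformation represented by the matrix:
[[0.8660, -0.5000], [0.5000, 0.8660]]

This matrix represents: rotation by 30° counterclockwise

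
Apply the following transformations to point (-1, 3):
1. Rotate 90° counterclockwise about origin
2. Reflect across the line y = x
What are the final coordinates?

Step 1: Rotate 90° → (-3, -1)
Step 2: Reflect across line y = x → (-1, -3)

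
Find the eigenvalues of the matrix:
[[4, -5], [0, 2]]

Characteristic equation: det(A - λI) = 0
λ² - (trace)λ + (det) = 0
trace = 4 + 2 = 6, det = (4)(2) - (-5)(0) = 8
λ² - (6)λ + (8) = 0
λ = (6 ± √((6)² - 4·(8))) / 2 = (6 ± √4) / 2
Solving: λ = 2, 4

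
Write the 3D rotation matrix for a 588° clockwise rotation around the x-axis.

Rotation matrix for clockwise 588° around x-axis:
A clockwise rotation by 588° is a counterclockwise rotation by -588°.
cos(-588°) = -0.6691, sin(-588°) = 0.7431
Result: [[1, 0, 0], [0, -0.6691, -0.7431], [0, 0.7431, -0.6691]]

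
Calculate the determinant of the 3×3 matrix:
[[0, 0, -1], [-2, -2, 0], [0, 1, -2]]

Expansion along first row:
det = 0·det([[-2,0],[1,-2]]) - 0·det([[-2,0],[0,-2]]) + -1·det([[-2,-2],[0,1]])
    = 0·(-2·-2 - 0·1) - 0·(-2·-2 - 0·0) + -1·(-2·1 - -2·0)
    = 0·4 - 0·4 + -1·-2
    = 0 + 0 + 2 = 2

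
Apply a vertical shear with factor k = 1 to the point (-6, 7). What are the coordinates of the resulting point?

Shear matrix for vertical shear with factor k = 1:
[[1, 0], [1, 1]]
Result: (-6, 7) → (-6, 1)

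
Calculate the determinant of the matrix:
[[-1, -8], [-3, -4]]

For a 2×2 matrix [[a, b], [c, d]], det = ad - bc
det = (-1)(-4) - (-8)(-3) = 4 - 24 = -20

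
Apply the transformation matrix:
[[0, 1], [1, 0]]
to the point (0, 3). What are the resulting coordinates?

Matrix multiplication:
[[0, 1], [1, 0]] × [0, 3]ᵀ
= [(0)(0) + (1)(3), (1)(0) + (0)(3)]ᵀ
= [3, 0]ᵀ
Result: (3, 0)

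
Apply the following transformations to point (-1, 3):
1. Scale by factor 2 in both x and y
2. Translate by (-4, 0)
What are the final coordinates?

Step 1: Scale (-1, 3) by 2 → (-2, 6)
Step 2: Translate by (-4, 0) → (-6, 6)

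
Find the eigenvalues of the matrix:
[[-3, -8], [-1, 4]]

Characteristic equation: det(A - λI) = 0
λ² - (trace)λ + (det) = 0
trace = -3 + 4 = 1, det = (-3)(4) - (-8)(-1) = -20
λ² - (1)λ + (-20) = 0
λ = (1 ± √((1)² - 4·(-20))) / 2 = (1 ± √81) / 2
Solving: λ = -4, 5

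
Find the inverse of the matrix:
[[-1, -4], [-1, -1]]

For [[a,b],[c,d]], inverse = (1/det)·[[d,-b],[-c,a]]
det = (-1)(-1) - (-4)(-1) = 1 - 4 = -3
Inverse = (1/-3)·[[-1, 4], [1, -1]]
= [[1/3, -4/3], [-1/3, 1/3]]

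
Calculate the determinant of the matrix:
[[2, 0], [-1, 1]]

For a 2×2 matrix [[a, b], [c, d]], det = ad - bc
det = (2)(1) - (0)(-1) = 2 - 0 = 2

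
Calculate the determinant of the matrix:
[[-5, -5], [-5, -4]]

For a 2×2 matrix [[a, b], [c, d]], det = ad - bc
det = (-5)(-4) - (-5)(-5) = 20 - 25 = -5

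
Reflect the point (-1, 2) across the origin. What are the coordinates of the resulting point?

Reflection across origin: (-1, 2) → (1, -2)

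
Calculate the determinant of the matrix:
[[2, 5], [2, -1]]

For a 2×2 matrix [[a, b], [c, d]], det = ad - bc
det = (2)(-1) - (5)(2) = -2 - 10 = -12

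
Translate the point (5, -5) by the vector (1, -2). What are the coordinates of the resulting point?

Translation by (1, -2) (homogeneous matrix [[1, 0, 1], [0, 1, -2], [0, 0, 1]]):
x' = 5 + 1 = 6
y' = -5 + -2 = -7
Result: (6, -7)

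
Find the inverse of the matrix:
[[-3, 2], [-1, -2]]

For [[a,b],[c,d]], inverse = (1/det)·[[d,-b],[-c,a]]
det = (-3)(-2) - (2)(-1) = 6 - -2 = 8
Inverse = (1/8)·[[-2, -2], [1, -3]]
= [[-1/4, -1/4], [1/8, -3/8]]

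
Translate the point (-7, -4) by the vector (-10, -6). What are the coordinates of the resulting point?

Translation by (-10, -6) (homogeneous matrix [[1, 0, -10], [0, 1, -6], [0, 0, 1]]):
x' = -7 + -10 = -17
y' = -4 + -6 = -10
Result: (-17, -10)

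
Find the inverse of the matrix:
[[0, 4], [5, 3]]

For [[a,b],[c,d]], inverse = (1/det)·[[d,-b],[-c,a]]
det = (0)(3) - (4)(5) = 0 - 20 = -20
Inverse = (1/-20)·[[3, -4], [-5, 0]]
= [[-3/20, 1/5], [1/4, 0]]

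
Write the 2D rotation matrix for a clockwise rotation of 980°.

Rotation matrix formula: [[cos θ, -sin θ], [sin θ, cos θ]]
A clockwise rotation by 980° is equivalent to a counterclockwise rotation by -980°.
For θ = -980°:
cos(-980°) = -0.1736
sin(-980°) = 0.9848
Result: [[-0.1736, -0.9848], [0.9848, -0.1736]]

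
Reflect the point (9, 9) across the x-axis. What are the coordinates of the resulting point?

Reflection across x-axis: (9, 9) → (9, -9)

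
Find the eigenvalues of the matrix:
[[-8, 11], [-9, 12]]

Characteristic equation: det(A - λI) = 0
λ² - (trace)λ + (det) = 0
trace = -8 + 12 = 4, det = (-8)(12) - (11)(-9) = 3
λ² - (4)λ + (3) = 0
λ = (4 ± √((4)² - 4·(3))) / 2 = (4 ± √4) / 2
Solving: λ = 1, 3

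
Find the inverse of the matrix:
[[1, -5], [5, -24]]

For [[a,b],[c,d]], inverse = (1/det)·[[d,-b],[-c,a]]
det = (1)(-24) - (-5)(5) = -24 - -25 = 1
Inverse = [[-24, 5], [-5, 1]]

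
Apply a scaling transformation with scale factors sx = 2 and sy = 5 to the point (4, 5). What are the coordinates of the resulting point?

Scaling matrix:
[[2, 0], [0, 5]]
Result: (4 × 2, 5 × 5) = (8, 25)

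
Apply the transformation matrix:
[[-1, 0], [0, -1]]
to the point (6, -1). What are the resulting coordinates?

Matrix multiplication:
[[-1, 0], [0, -1]] × [6, -1]ᵀ
= [(-1)(6) + (0)(-1), (0)(6) + (-1)(-1)]ᵀ
= [-6, 1]ᵀ
Result: (-6, 1)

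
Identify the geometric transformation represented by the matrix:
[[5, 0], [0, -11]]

This matrix represents: non-uniform scaling by sx = 5, sy = -11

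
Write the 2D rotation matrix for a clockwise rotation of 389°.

Rotation matrix formula: [[cos θ, -sin θ], [sin θ, cos θ]]
A clockwise rotation by 389° is equivalent to a counterclockwise rotation by -389°.
For θ = -389°:
cos(-389°) = 0.8746
sin(-389°) = -0.4848
Result: [[0.8746, 0.4848], [-0.4848, 0.8746]]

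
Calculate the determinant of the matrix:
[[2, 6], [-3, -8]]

For a 2×2 matrix [[a, b], [c, d]], det = ad - bc
det = (2)(-8) - (6)(-3) = -16 - -18 = 2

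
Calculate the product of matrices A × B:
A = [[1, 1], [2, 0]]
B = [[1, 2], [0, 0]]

Matrix multiplication:
C[0][0] = 1×1 + 1×0 = 1
C[0][1] = 1×2 + 1×0 = 2
C[1][0] = 2×1 + 0×0 = 2
C[1][1] = 2×2 + 0×0 = 4
Result: [[1, 2], [2, 4]]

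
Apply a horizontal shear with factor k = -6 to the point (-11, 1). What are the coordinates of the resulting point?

Shear matrix for horizontal shear with factor k = -6:
[[1, -6], [0, 1]]
Result: (-11, 1) → (-17, 1)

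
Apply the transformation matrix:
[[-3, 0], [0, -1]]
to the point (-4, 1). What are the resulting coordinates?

Matrix multiplication:
[[-3, 0], [0, -1]] × [-4, 1]ᵀ
= [(-3)(-4) + (0)(1), (0)(-4) + (-1)(1)]ᵀ
= [12, -1]ᵀ
Result: (12, -1)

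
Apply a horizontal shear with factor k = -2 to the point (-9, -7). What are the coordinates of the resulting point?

Shear matrix for horizontal shear with factor k = -2:
[[1, -2], [0, 1]]
Result: (-9, -7) → (5, -7)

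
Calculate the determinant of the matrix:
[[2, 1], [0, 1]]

For a 2×2 matrix [[a, b], [c, d]], det = ad - bc
det = (2)(1) - (1)(0) = 2 - 0 = 2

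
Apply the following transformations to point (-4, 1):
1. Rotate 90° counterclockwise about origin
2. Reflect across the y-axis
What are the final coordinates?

Step 1: Rotate 90° → (-1, -4)
Step 2: Reflect across y-axis → (1, -4)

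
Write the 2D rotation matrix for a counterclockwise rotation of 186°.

Rotation matrix formula: [[cos θ, -sin θ], [sin θ, cos θ]]
For θ = 186°:
cos(186°) = -0.9945
sin(186°) = -0.1045
Result: [[-0.9945, 0.1045], [-0.1045, -0.9945]]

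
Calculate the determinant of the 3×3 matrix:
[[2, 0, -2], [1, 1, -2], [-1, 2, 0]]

Expansion along first row:
det = 2·det([[1,-2],[2,0]]) - 0·det([[1,-2],[-1,0]]) + -2·det([[1,1],[-1,2]])
    = 2·(1·0 - -2·2) - 0·(1·0 - -2·-1) + -2·(1·2 - 1·-1)
    = 2·4 - 0·-2 + -2·3
    = 8 + 0 + -6 = 2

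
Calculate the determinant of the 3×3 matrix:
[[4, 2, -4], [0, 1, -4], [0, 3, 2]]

Expansion along first row:
det = 4·det([[1,-4],[3,2]]) - 2·det([[0,-4],[0,2]]) + -4·det([[0,1],[0,3]])
    = 4·(1·2 - -4·3) - 2·(0·2 - -4·0) + -4·(0·3 - 1·0)
    = 4·14 - 2·0 + -4·0
    = 56 + 0 + 0 = 56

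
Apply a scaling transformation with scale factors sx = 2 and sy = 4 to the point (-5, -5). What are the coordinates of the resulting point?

Scaling matrix:
[[2, 0], [0, 4]]
Result: (-5 × 2, -5 × 4) = (-10, -20)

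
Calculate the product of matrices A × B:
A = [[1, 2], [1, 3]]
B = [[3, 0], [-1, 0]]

Matrix multiplication:
C[0][0] = 1×3 + 2×-1 = 1
C[0][1] = 1×0 + 2×0 = 0
C[1][0] = 1×3 + 3×-1 = 0
C[1][1] = 1×0 + 3×0 = 0
Result: [[1, 0], [0, 0]]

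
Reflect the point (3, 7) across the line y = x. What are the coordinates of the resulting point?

Reflection across line y = x: (3, 7) → (7, 3)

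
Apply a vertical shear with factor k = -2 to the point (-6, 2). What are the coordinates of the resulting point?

Shear matrix for vertical shear with factor k = -2:
[[1, 0], [-2, 1]]
Result: (-6, 2) → (-6, 14)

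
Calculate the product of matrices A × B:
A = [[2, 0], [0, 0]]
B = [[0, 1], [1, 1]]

Matrix multiplication:
C[0][0] = 2×0 + 0×1 = 0
C[0][1] = 2×1 + 0×1 = 2
C[1][0] = 0×0 + 0×1 = 0
C[1][1] = 0×1 + 0×1 = 0
Result: [[0, 2], [0, 0]]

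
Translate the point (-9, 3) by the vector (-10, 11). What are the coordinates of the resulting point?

Translation by (-10, 11) (homogeneous matrix [[1, 0, -10], [0, 1, 11], [0, 0, 1]]):
x' = -9 + -10 = -19
y' = 3 + 11 = 14
Result: (-19, 14)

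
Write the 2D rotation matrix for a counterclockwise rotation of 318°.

Rotation matrix formula: [[cos θ, -sin θ], [sin θ, cos θ]]
For θ = 318°:
cos(318°) = 0.7431
sin(318°) = -0.6691
Result: [[0.7431, 0.6691], [-0.6691, 0.7431]]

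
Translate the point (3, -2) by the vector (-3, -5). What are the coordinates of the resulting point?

Translation by (-3, -5) (homogeneous matrix [[1, 0, -3], [0, 1, -5], [0, 0, 1]]):
x' = 3 + -3 = 0
y' = -2 + -5 = -7
Result: (0, -7)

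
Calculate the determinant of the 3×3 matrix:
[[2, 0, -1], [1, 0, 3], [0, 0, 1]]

Expansion along first row:
det = 2·det([[0,3],[0,1]]) - 0·det([[1,3],[0,1]]) + -1·det([[1,0],[0,0]])
    = 2·(0·1 - 3·0) - 0·(1·1 - 3·0) + -1·(1·0 - 0·0)
    = 2·0 - 0·1 + -1·0
    = 0 + 0 + 0 = 0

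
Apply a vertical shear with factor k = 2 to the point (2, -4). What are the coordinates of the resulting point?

Shear matrix for vertical shear with factor k = 2:
[[1, 0], [2, 1]]
Result: (2, -4) → (2, 0)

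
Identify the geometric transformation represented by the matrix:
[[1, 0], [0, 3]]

This matrix represents: non-uniform scaling by sx = 1, sy = 3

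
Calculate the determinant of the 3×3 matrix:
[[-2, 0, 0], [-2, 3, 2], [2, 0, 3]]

Expansion along first row:
det = -2·det([[3,2],[0,3]]) - 0·det([[-2,2],[2,3]]) + 0·det([[-2,3],[2,0]])
    = -2·(3·3 - 2·0) - 0·(-2·3 - 2·2) + 0·(-2·0 - 3·2)
    = -2·9 - 0·-10 + 0·-6
    = -18 + 0 + 0 = -18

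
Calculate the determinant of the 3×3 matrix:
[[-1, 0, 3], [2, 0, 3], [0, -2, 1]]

Expansion along first row:
det = -1·det([[0,3],[-2,1]]) - 0·det([[2,3],[0,1]]) + 3·det([[2,0],[0,-2]])
    = -1·(0·1 - 3·-2) - 0·(2·1 - 3·0) + 3·(2·-2 - 0·0)
    = -1·6 - 0·2 + 3·-4
    = -6 + 0 + -12 = -18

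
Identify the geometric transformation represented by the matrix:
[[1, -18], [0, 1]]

This matrix represents: horizontal shear with factor -18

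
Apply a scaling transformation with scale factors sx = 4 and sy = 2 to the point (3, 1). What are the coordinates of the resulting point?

Scaling matrix:
[[4, 0], [0, 2]]
Result: (3 × 4, 1 × 2) = (12, 2)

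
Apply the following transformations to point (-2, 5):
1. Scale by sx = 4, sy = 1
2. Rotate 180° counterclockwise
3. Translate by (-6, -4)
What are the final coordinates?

Step 1: Scale → (-8, 5)
Step 2: Rotate 180° → (8, -5)
Step 3: Translate → (2, -9)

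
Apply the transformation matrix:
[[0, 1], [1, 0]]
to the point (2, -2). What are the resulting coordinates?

Matrix multiplication:
[[0, 1], [1, 0]] × [2, -2]ᵀ
= [(0)(2) + (1)(-2), (1)(2) + (0)(-2)]ᵀ
= [-2, 2]ᵀ
Result: (-2, 2)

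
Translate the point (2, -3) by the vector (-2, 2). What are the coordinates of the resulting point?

Translation by (-2, 2) (homogeneous matrix [[1, 0, -2], [0, 1, 2], [0, 0, 1]]):
x' = 2 + -2 = 0
y' = -3 + 2 = -1
Result: (0, -1)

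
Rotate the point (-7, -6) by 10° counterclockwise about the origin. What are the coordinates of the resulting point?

Rotation matrix for 10°: [[cos 10°, -sin 10°], [sin 10°, cos 10°]] ≈ [[0.984808, -0.173648], [0.173648, 0.984808]]
[[0.984808, -0.173648], [0.173648, 0.984808]] × [-7, -6]ᵀ ≈ [-5.8518, -7.1244]ᵀ
Result: (-5.8518, -7.1244)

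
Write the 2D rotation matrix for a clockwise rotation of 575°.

Rotation matrix formula: [[cos θ, -sin θ], [sin θ, cos θ]]
A clockwise rotation by 575° is equivalent to a counterclockwise rotation by -575°.
For θ = -575°:
cos(-575°) = -0.8192
sin(-575°) = 0.5736
Result: [[-0.8192, -0.5736], [0.5736, -0.8192]]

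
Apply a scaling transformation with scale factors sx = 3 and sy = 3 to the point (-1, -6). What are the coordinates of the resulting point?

Scaling matrix:
[[3, 0], [0, 3]]
Result: (-1 × 3, -6 × 3) = (-3, -18)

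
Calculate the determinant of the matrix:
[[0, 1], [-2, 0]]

For a 2×2 matrix [[a, b], [c, d]], det = ad - bc
det = (0)(0) - (1)(-2) = 0 - -2 = 2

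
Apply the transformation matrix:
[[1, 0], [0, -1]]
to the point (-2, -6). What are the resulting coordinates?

Matrix multiplication:
[[1, 0], [0, -1]] × [-2, -6]ᵀ
= [(1)(-2) + (0)(-6), (0)(-2) + (-1)(-6)]ᵀ
= [-2, 6]ᵀ
Result: (-2, 6)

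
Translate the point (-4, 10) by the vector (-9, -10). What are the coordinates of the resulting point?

Translation by (-9, -10) (homogeneous matrix [[1, 0, -9], [0, 1, -10], [0, 0, 1]]):
x' = -4 + -9 = -13
y' = 10 + -10 = 0
Result: (-13, 0)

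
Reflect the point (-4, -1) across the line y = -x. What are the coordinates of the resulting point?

Reflection across line y = -x: (-4, -1) → (1, 4)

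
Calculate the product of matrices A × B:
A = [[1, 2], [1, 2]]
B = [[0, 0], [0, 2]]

Matrix multiplication:
C[0][0] = 1×0 + 2×0 = 0
C[0][1] = 1×0 + 2×2 = 4
C[1][0] = 1×0 + 2×0 = 0
C[1][1] = 1×0 + 2×2 = 4
Result: [[0, 4], [0, 4]]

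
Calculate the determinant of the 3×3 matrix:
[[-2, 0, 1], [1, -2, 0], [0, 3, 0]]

Expansion along first row:
det = -2·det([[-2,0],[3,0]]) - 0·det([[1,0],[0,0]]) + 1·det([[1,-2],[0,3]])
    = -2·(-2·0 - 0·3) - 0·(1·0 - 0·0) + 1·(1·3 - -2·0)
    = -2·0 - 0·0 + 1·3
    = 0 + 0 + 3 = 3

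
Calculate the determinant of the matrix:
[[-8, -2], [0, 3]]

For a 2×2 matrix [[a, b], [c, d]], det = ad - bc
det = (-8)(3) - (-2)(0) = -24 - 0 = -24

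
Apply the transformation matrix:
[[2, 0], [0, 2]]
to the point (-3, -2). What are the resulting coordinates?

Matrix multiplication:
[[2, 0], [0, 2]] × [-3, -2]ᵀ
= [(2)(-3) + (0)(-2), (0)(-3) + (2)(-2)]ᵀ
= [-6, -4]ᵀ
Result: (-6, -4)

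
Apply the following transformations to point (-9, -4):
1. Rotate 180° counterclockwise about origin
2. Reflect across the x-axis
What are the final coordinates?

Step 1: Rotate 180° → (9, 4)
Step 2: Reflect across x-axis → (9, -4)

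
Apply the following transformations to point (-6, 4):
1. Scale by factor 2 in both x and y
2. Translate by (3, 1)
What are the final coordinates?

Step 1: Scale (-6, 4) by 2 → (-12, 8)
Step 2: Translate by (3, 1) → (-9, 9)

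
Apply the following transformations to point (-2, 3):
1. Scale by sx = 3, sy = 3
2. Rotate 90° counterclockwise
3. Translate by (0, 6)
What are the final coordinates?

Step 1: Scale → (-6, 9)
Step 2: Rotate 90° → (-9, -6)
Step 3: Translate → (-9, 0)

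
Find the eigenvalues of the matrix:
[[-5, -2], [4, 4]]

Characteristic equation: det(A - λI) = 0
λ² - (trace)λ + (det) = 0
trace = -5 + 4 = -1, det = (-5)(4) - (-2)(4) = -12
λ² - (-1)λ + (-12) = 0
λ = (-1 ± √((-1)² - 4·(-12))) / 2 = (-1 ± √49) / 2
Solving: λ = -4, 3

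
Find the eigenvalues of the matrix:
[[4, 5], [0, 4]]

Characteristic equation: det(A - λI) = 0
λ² - (trace)λ + (det) = 0
trace = 4 + 4 = 8, det = (4)(4) - (5)(0) = 16
λ² - (8)λ + (16) = 0
λ = (8 ± √((8)² - 4·(16))) / 2 = (8 ± √0) / 2
Solving: λ = 4, 4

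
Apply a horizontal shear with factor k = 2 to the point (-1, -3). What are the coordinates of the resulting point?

Shear matrix for horizontal shear with factor k = 2:
[[1, 2], [0, 1]]
Result: (-1, -3) → (-7, -3)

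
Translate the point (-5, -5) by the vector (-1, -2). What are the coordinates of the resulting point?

Translation by (-1, -2) (homogeneous matrix [[1, 0, -1], [0, 1, -2], [0, 0, 1]]):
x' = -5 + -1 = -6
y' = -5 + -2 = -7
Result: (-6, -7)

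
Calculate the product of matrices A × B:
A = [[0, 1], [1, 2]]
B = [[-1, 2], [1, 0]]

Matrix multiplication:
C[0][0] = 0×-1 + 1×1 = 1
C[0][1] = 0×2 + 1×0 = 0
C[1][0] = 1×-1 + 2×1 = 1
C[1][1] = 1×2 + 2×0 = 2
Result: [[1, 0], [1, 2]]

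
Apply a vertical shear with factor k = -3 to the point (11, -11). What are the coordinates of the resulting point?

Shear matrix for vertical shear with factor k = -3:
[[1, 0], [-3, 1]]
Result: (11, -11) → (11, -44)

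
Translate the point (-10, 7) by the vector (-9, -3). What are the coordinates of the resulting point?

Translation by (-9, -3) (homogeneous matrix [[1, 0, -9], [0, 1, -3], [0, 0, 1]]):
x' = -10 + -9 = -19
y' = 7 + -3 = 4
Result: (-19, 4)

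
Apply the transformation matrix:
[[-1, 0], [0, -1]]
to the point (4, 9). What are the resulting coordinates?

Matrix multiplication:
[[-1, 0], [0, -1]] × [4, 9]ᵀ
= [(-1)(4) + (0)(9), (0)(4) + (-1)(9)]ᵀ
= [-4, -9]ᵀ
Result: (-4, -9)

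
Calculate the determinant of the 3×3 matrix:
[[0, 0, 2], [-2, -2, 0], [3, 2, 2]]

Expansion along first row:
det = 0·det([[-2,0],[2,2]]) - 0·det([[-2,0],[3,2]]) + 2·det([[-2,-2],[3,2]])
    = 0·(-2·2 - 0·2) - 0·(-2·2 - 0·3) + 2·(-2·2 - -2·3)
    = 0·-4 - 0·-4 + 2·2
    = 0 + 0 + 4 = 4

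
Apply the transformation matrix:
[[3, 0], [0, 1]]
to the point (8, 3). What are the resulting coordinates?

Matrix multiplication:
[[3, 0], [0, 1]] × [8, 3]ᵀ
= [(3)(8) + (0)(3), (0)(8) + (1)(3)]ᵀ
= [24, 3]ᵀ
Result: (24, 3)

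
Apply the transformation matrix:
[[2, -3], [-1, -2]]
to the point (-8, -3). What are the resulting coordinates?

Matrix multiplication:
[[2, -3], [-1, -2]] × [-8, -3]ᵀ
= [(2)(-8) + (-3)(-3), (-1)(-8) + (-2)(-3)]ᵀ
= [-7, 14]ᵀ
Result: (-7, 14)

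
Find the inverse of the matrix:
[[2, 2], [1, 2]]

For [[a,b],[c,d]], inverse = (1/det)·[[d,-b],[-c,a]]
det = (2)(2) - (2)(1) = 4 - 2 = 2
Inverse = (1/2)·[[2, -2], [-1, 2]]
= [[1, -1], [-1/2, 1]]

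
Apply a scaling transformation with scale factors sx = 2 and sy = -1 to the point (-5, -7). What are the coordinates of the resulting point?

Scaling matrix:
[[2, 0], [0, -1]]
Result: (-5 × 2, -7 × -1) = (-10, 7)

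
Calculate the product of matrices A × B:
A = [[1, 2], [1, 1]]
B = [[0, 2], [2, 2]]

Matrix multiplication:
C[0][0] = 1×0 + 2×2 = 4
C[0][1] = 1×2 + 2×2 = 6
C[1][0] = 1×0 + 1×2 = 2
C[1][1] = 1×2 + 1×2 = 4
Result: [[4, 6], [2, 4]]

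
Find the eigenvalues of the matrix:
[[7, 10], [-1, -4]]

Characteristic equation: det(A - λI) = 0
λ² - (trace)λ + (det) = 0
trace = 7 + -4 = 3, det = (7)(-4) - (10)(-1) = -18
λ² - (3)λ + (-18) = 0
λ = (3 ± √((3)² - 4·(-18))) / 2 = (3 ± √81) / 2
Solving: λ = -3, 6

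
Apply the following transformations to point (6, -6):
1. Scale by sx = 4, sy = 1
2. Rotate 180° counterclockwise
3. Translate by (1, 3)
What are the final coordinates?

Step 1: Scale → (24, -6)
Step 2: Rotate 180° → (-24, 6)
Step 3: Translate → (-23, 9)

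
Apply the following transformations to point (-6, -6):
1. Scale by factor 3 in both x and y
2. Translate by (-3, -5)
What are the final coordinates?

Step 1: Scale (-6, -6) by 3 → (-18, -18)
Step 2: Translate by (-3, -5) → (-21, -23)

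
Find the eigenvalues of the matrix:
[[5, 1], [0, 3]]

Characteristic equation: det(A - λI) = 0
λ² - (trace)λ + (det) = 0
trace = 5 + 3 = 8, det = (5)(3) - (1)(0) = 15
λ² - (8)λ + (15) = 0
λ = (8 ± √((8)² - 4·(15))) / 2 = (8 ± √4) / 2
Solving: λ = 3, 5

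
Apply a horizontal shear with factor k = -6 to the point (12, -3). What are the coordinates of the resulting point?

Shear matrix for horizontal shear with factor k = -6:
[[1, -6], [0, 1]]
Result: (12, -3) → (30, -3)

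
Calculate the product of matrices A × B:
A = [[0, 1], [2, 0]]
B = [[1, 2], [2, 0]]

Matrix multiplication:
C[0][0] = 0×1 + 1×2 = 2
C[0][1] = 0×2 + 1×0 = 0
C[1][0] = 2×1 + 0×2 = 2
C[1][1] = 2×2 + 0×0 = 4
Result: [[2, 0], [2, 4]]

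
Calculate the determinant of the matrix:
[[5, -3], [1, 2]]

For a 2×2 matrix [[a, b], [c, d]], det = ad - bc
det = (5)(2) - (-3)(1) = 10 - -3 = 13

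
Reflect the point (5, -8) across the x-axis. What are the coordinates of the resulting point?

Reflection across x-axis: (5, -8) → (5, 8)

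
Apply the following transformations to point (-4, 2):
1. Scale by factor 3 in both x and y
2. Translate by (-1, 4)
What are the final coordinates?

Step 1: Scale (-4, 2) by 3 → (-12, 6)
Step 2: Translate by (-1, 4) → (-13, 10)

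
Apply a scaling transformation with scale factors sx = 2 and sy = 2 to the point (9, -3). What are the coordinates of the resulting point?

Scaling matrix:
[[2, 0], [0, 2]]
Result: (9 × 2, -3 × 2) = (18, -6)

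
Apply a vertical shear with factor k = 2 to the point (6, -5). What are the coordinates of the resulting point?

Shear matrix for vertical shear with factor k = 2:
[[1, 0], [2, 1]]
Result: (6, -5) → (6, 7)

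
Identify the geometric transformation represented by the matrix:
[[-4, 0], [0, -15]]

This matrix represents: non-uniform scaling by sx = -4, sy = -15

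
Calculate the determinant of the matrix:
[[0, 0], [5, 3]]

For a 2×2 matrix [[a, b], [c, d]], det = ad - bc
det = (0)(3) - (0)(5) = 0 - 0 = 0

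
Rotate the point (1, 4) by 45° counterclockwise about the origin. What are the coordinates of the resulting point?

Rotation matrix for 45°: [[cos 45°, -sin 45°], [sin 45°, cos 45°]] ≈ [[0.707107, -0.707107], [0.707107, 0.707107]]
[[0.707107, -0.707107], [0.707107, 0.707107]] × [1, 4]ᵀ ≈ [-2.1213, 3.5355]ᵀ
Result: (-2.1213, 3.5355)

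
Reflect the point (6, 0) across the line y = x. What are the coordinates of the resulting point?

Reflection across line y = x: (6, 0) → (0, 6)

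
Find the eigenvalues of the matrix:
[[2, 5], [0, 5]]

Characteristic equation: det(A - λI) = 0
λ² - (trace)λ + (det) = 0
trace = 2 + 5 = 7, det = (2)(5) - (5)(0) = 10
λ² - (7)λ + (10) = 0
λ = (7 ± √((7)² - 4·(10))) / 2 = (7 ± √9) / 2
Solving: λ = 2, 5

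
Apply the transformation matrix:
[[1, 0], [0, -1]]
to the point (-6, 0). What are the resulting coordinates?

Matrix multiplication:
[[1, 0], [0, -1]] × [-6, 0]ᵀ
= [(1)(-6) + (0)(0), (0)(-6) + (-1)(0)]ᵀ
= [-6, 0]ᵀ
Result: (-6, 0)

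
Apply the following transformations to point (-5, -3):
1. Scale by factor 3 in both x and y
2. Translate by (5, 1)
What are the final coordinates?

Step 1: Scale (-5, -3) by 3 → (-15, -9)
Step 2: Translate by (5, 1) → (-10, -8)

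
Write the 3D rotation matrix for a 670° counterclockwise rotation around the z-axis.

Rotation matrix for counterclockwise 670° around z-axis:
cos(670°) = 0.6428, sin(670°) = -0.7660
Result: [[0.6428, 0.7660, 0], [-0.7660, 0.6428, 0], [0, 0, 1]]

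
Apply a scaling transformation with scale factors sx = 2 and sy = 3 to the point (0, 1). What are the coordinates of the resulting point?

Scaling matrix:
[[2, 0], [0, 3]]
Result: (0 × 2, 1 × 3) = (0, 3)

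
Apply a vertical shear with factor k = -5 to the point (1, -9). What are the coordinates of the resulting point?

Shear matrix for vertical shear with factor k = -5:
[[1, 0], [-5, 1]]
Result: (1, -9) → (1, -14)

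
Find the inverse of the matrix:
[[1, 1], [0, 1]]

For [[a,b],[c,d]], inverse = (1/det)·[[d,-b],[-c,a]]
det = (1)(1) - (1)(0) = 1 - 0 = 1
Inverse = [[1, -1], [0, 1]]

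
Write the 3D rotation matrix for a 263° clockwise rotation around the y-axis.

Rotation matrix for clockwise 263° around y-axis:
A clockwise rotation by 263° is a counterclockwise rotation by -263°.
cos(-263°) = -0.1219, sin(-263°) = 0.9925
Result: [[-0.1219, 0, 0.9925], [0, 1, 0], [-0.9925, 0, -0.1219]]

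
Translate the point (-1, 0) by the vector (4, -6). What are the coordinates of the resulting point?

Translation by (4, -6) (homogeneous matrix [[1, 0, 4], [0, 1, -6], [0, 0, 1]]):
x' = -1 + 4 = 3
y' = 0 + -6 = -6
Result: (3, -6)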